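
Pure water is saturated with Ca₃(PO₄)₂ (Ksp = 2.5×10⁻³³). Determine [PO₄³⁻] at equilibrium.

2.4×10⁻⁷ M

Ca₃(PO₄)₂(s) ⇌ 3 Ca²⁺(aq) + 2 PO₄³⁻(aq)
Call the molar solubility s, so that [Ca²⁺] = 3s and [PO₄³⁻] = 2s.
Ksp = [Ca²⁺]^3[PO₄³⁻]^2 = (3s)^3 · (2s)^2 = 108s^5 = 2.5×10⁻³³
s = 1.2×10⁻⁷ M
[PO₄³⁻] = 2s = 2.4×10⁻⁷ M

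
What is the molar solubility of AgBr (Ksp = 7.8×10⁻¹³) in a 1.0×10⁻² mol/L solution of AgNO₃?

AgBr(s) ⇌ Ag⁺(aq) + Br⁻(aq)
The solution already contains Ag⁺ at 1.0×10⁻² mol/L. Let s be the molar solubility of AgBr.
[Ag⁺] ≈ 1.0×10⁻² mol/L (common ion dominates); [Br⁻] = s.
Ksp = [Ag⁺][Br⁻] = (1.0×10⁻²)s
s = 7.8×10⁻¹³ / (1.0×10⁻²) = 7.8×10⁻¹¹
s = 7.8×10⁻¹¹ mol/L

7.8×10⁻¹¹ M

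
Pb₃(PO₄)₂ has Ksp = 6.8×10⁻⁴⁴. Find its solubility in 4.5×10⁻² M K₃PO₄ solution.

Pb₃(PO₄)₂(s) ⇌ 3 Pb²⁺(aq) + 2 PO₄³⁻(aq)
The solution already contains PO₄³⁻ at 4.5×10⁻² M. Let s be the molar solubility of Pb₃(PO₄)₂.
[PO₄³⁻] ≈ 4.5×10⁻² M (common ion dominates); [Pb²⁺] = 3s.
Ksp = [Pb²⁺]^3[PO₄³⁻]^2 = (3s)^3(4.5×10⁻²)^2
(3s)^3 = 6.8×10⁻⁴⁴ / (4.5×10⁻²)^2 = 3.4×10⁻⁴¹
s = 1.1×10⁻¹⁴ M

1.1×10⁻¹⁴ M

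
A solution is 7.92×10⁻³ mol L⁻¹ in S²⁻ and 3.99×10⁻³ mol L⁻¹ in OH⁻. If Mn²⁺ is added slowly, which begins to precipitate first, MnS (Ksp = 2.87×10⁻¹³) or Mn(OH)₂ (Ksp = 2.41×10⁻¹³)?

MnS

A salt starts to precipitate once the ion product Q reaches its Ksp.
For MnS: [Mn²⁺] = (Ksp/[S²⁻]) = 3.62×10⁻¹¹ mol L⁻¹
For Mn(OH)₂: [Mn²⁺] = (Ksp/[OH⁻]^2) = 1.51×10⁻⁸ mol L⁻¹
Since MnS needs less Mn²⁺ to reach saturation, it precipitates first.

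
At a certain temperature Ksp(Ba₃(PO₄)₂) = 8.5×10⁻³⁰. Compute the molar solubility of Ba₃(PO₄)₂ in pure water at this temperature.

6.0×10⁻⁷ M

Ba₃(PO₄)₂(s) ⇌ 3 Ba²⁺(aq) + 2 PO₄³⁻(aq)
With molar solubility s: [Ba²⁺] = 3s, [PO₄³⁻] = 2s.
Ksp = [Ba²⁺]^3[PO₄³⁻]^2 = (3s)^3 · (2s)^2 = 108s^5
108s^5 = 8.5×10⁻³⁰  ⇒  s^5 = 7.9×10⁻³²
s = 6.0×10⁻⁷ mol/L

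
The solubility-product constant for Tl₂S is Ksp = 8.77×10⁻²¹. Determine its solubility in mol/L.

1.30×10⁻⁷ M

Tl₂S(s) ⇌ 2 Tl⁺(aq) + S²⁻(aq)
For each mole of Tl₂S that dissolves per liter, [Tl⁺] = 2s and [S²⁻] = s; let s denote this solubility.
Ksp = [Tl⁺]^2[S²⁻] = (2s)^2 · s = 4s^3
4s^3 = 8.77×10⁻²¹  ⇒  s^3 = 2.19×10⁻²¹
s = (2.19×10⁻²¹)^(1/3) = 1.30×10⁻⁷ M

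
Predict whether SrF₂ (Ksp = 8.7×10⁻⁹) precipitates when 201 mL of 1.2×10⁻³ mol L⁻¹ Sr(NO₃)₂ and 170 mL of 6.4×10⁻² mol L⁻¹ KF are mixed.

Yes

The combined volume is 371 mL.
[Sr²⁺] = (1.2×10⁻³)(201)/371 = 6.5×10⁻⁴ mol L⁻¹
[F⁻] = (6.4×10⁻²)(170)/371 = 2.9×10⁻² mol L⁻¹
Q = [Sr²⁺][F⁻]^2 = 5.6×10⁻⁷
Q = 5.6×10⁻⁷ > Ksp = 8.7×10⁻⁹, so the solution is supersaturated and SrF₂ precipitates.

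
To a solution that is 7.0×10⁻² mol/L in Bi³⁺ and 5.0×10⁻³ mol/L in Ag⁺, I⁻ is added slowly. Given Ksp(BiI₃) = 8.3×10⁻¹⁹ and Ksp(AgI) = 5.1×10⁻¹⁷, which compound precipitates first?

AgI

A salt starts to precipitate once the ion product Q reaches its Ksp.
For BiI₃: [I⁻] = (Ksp/[Bi³⁺])^(1/3) = 2.3×10⁻⁶ mol/L
For AgI: [I⁻] = (Ksp/[Ag⁺]) = 1.0×10⁻¹⁴ mol/L
AgI requires the lower [I⁻], so it precipitates first.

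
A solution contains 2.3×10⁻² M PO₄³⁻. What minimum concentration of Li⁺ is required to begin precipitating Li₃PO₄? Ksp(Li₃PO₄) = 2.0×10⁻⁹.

4.4×10⁻³ M

A salt starts to precipitate once the ion product Q reaches its Ksp.
Li₃PO₄(s) ⇌ 3 Li⁺(aq) + PO₄³⁻(aq)
Ksp = [Li⁺]^3[PO₄³⁻] = [Li⁺]^3(2.3×10⁻²)
[Li⁺]^3 = 2.0×10⁻⁹ / (2.3×10⁻²) = 8.7×10⁻⁸
[Li⁺] = 4.4×10⁻³ M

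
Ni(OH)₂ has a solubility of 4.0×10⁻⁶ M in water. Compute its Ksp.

Ksp = 2.6×10⁻¹⁶

Ni(OH)₂(s) ⇌ Ni²⁺(aq) + 2 OH⁻(aq)
With molar solubility s: [Ni²⁺] = s, [OH⁻] = 2s.
Ksp = [Ni²⁺][OH⁻]^2 = s · (2s)^2 = 4s^3
Ksp = 4 × (4.0×10⁻⁶)^3 = 2.6×10⁻¹⁶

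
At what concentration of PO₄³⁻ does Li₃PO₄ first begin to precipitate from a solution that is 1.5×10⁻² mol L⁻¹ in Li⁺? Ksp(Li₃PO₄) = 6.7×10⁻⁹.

Precipitation of each salt begins when its ion product equals Ksp.
Li₃PO₄(s) ⇌ 3 Li⁺(aq) + PO₄³⁻(aq)
Ksp = [Li⁺]^3[PO₄³⁻] = [PO₄³⁻](1.5×10⁻²)^3
[PO₄³⁻] = 6.7×10⁻⁹ / (1.5×10⁻²)^3 = 2.0×10⁻³
[PO₄³⁻] = 2.0×10⁻³ mol L⁻¹

2.0×10⁻³ M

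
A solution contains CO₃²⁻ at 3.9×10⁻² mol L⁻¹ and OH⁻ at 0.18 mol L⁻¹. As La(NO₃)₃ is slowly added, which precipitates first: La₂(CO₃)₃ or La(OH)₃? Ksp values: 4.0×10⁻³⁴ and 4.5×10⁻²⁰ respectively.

La(OH)₃

Precipitation begins when Q = Ksp.
For La₂(CO₃)₃: [La³⁺] = (Ksp/[CO₃²⁻]^3)^(1/2) = 2.6×10⁻¹⁵ mol L⁻¹
For La(OH)₃: [La³⁺] = (Ksp/[OH⁻]^3) = 7.7×10⁻¹⁸ mol L⁻¹
La(OH)₃ requires the lower [La³⁺], so it precipitates first.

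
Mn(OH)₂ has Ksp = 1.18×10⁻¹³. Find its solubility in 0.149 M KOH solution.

Mn(OH)₂(s) ⇌ Mn²⁺(aq) + 2 OH⁻(aq)
Let s be the solubility of Mn(OH)₂ here. The common ion gives [OH⁻] ≈ 0.149 M, and [Mn²⁺] = s.
Ksp = [Mn²⁺][OH⁻]^2 = s(0.149)^2
s = 1.18×10⁻¹³ / (0.149)^2 = 5.32×10⁻¹²
s = 5.32×10⁻¹² M

5.32×10⁻¹² M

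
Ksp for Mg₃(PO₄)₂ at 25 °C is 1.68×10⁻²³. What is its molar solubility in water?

Mg₃(PO₄)₂(s) ⇌ 3 Mg²⁺(aq) + 2 PO₄³⁻(aq)
Let s be the molar solubility. Then [Mg²⁺] = 3s and [PO₄³⁻] = 2s.
Ksp = [Mg²⁺]^3[PO₄³⁻]^2 = (3s)^3 · (2s)^2 = 108s^5
108s^5 = 1.68×10⁻²³  ⇒  s^5 = 1.56×10⁻²⁵
Taking the 5th root, s = 1.09×10⁻⁵ mol/L.

1.09×10⁻⁵ M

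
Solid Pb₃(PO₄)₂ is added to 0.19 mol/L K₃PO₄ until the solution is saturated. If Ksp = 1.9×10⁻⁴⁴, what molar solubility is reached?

Pb₃(PO₄)₂(s) ⇌ 3 Pb²⁺(aq) + 2 PO₄³⁻(aq)
The solution already contains PO₄³⁻ at 0.19 mol/L. Let s be the molar solubility of Pb₃(PO₄)₂.
[PO₄³⁻] ≈ 0.19 mol/L (common ion dominates); [Pb²⁺] = 3s.
Ksp = [Pb²⁺]^3[PO₄³⁻]^2 = (3s)^3(0.19)^2
(3s)^3 = 1.9×10⁻⁴⁴ / (0.19)^2 = 5.3×10⁻⁴³
s = 2.7×10⁻¹⁵ mol/L

2.7×10⁻¹⁵ M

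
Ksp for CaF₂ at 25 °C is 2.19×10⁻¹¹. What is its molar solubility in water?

CaF₂(s) ⇌ Ca²⁺(aq) + 2 F⁻(aq)
For each mole of CaF₂ that dissolves per liter, [Ca²⁺] = s and [F⁻] = 2s; let s denote this solubility.
Ksp = [Ca²⁺][F⁻]^2 = s · (2s)^2 = 4s^3
4s^3 = 2.19×10⁻¹¹  ⇒  s^3 = 5.48×10⁻¹²
Taking the 3rd root, s = 1.76×10⁻⁴ mol/L.

1.76×10⁻⁴ M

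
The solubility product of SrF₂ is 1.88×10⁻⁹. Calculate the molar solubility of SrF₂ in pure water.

7.77×10⁻⁴ M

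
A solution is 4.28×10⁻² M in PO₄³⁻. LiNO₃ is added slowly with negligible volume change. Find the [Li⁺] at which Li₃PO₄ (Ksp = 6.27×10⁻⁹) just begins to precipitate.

A salt starts to precipitate once the ion product Q reaches its Ksp.
Li₃PO₄(s) ⇌ 3 Li⁺(aq) + PO₄³⁻(aq)
Ksp = [Li⁺]^3[PO₄³⁻] = [Li⁺]^3(4.28×10⁻²)
[Li⁺]^3 = 6.27×10⁻⁹ / (4.28×10⁻²) = 1.46×10⁻⁷
[Li⁺] = 5.27×10⁻³ M

5.27×10⁻³ M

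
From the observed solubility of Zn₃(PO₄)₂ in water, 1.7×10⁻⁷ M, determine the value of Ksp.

Ksp = 1.5×10⁻³²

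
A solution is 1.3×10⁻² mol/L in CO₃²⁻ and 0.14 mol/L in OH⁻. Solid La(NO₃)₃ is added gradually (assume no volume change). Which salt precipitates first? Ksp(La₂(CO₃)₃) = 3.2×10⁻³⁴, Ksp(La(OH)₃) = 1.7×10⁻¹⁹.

La(OH)₃

Each salt precipitates once Q = Ksp for that salt.
For La₂(CO₃)₃: [La³⁺] = (Ksp/[CO₃²⁻]^3)^(1/2) = 1.2×10⁻¹⁴ mol/L
For La(OH)₃: [La³⁺] = (Ksp/[OH⁻]^3) = 6.2×10⁻¹⁷ mol/L
Since La(OH)₃ needs less La³⁺ to reach saturation, it precipitates first.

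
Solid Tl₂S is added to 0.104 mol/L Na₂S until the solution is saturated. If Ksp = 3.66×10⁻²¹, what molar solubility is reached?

9.38×10⁻¹¹ M

Tl₂S(s) ⇌ 2 Tl⁺(aq) + S²⁻(aq)
Let s be the solubility of Tl₂S here. The common ion gives [S²⁻] ≈ 0.104 mol/L, and [Tl⁺] = 2s.
Ksp = [Tl⁺]^2[S²⁻] = (2s)^2(0.104)
(2s)^2 = 3.66×10⁻²¹ / (0.104) = 3.52×10⁻²⁰
s = 9.38×10⁻¹¹ mol/L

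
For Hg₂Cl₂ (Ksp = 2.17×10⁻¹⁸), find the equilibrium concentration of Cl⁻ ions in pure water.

1.63×10⁻⁶ M

Hg₂Cl₂(s) ⇌ Hg₂²⁺(aq) + 2 Cl⁻(aq)
Let s be the molar solubility. Then [Hg₂²⁺] = s and [Cl⁻] = 2s.
Ksp = [Hg₂²⁺][Cl⁻]^2 = s · (2s)^2 = 4s^3 = 2.17×10⁻¹⁸
s = 8.16×10⁻⁷ M
[Cl⁻] = 2s = 1.63×10⁻⁶ M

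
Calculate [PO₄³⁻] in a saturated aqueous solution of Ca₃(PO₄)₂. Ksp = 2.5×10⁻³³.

2.4×10⁻⁷ M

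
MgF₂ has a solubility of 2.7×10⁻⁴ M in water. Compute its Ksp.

Ksp = 7.9×10⁻¹¹

MgF₂(s) ⇌ Mg²⁺(aq) + 2 F⁻(aq)
For each mole of MgF₂ that dissolves per liter, [Mg²⁺] = s and [F⁻] = 2s; let s denote this solubility.
Ksp = [Mg²⁺][F⁻]^2 = s · (2s)^2 = 4s^3
Ksp = 4 × (2.7×10⁻⁴)^3 = 7.9×10⁻¹¹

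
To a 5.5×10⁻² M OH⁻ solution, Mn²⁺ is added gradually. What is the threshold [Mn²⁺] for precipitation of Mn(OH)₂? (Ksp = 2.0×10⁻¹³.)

6.6×10⁻¹¹ M

Precipitation of each salt begins when its ion product equals Ksp.
Mn(OH)₂(s) ⇌ Mn²⁺(aq) + 2 OH⁻(aq)
Ksp = [Mn²⁺][OH⁻]^2 = [Mn²⁺](5.5×10⁻²)^2
[Mn²⁺] = 2.0×10⁻¹³ / (5.5×10⁻²)^2 = 6.6×10⁻¹¹
[Mn²⁺] = 6.6×10⁻¹¹ M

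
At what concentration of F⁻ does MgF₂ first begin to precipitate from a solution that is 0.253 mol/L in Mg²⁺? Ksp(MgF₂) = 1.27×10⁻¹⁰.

2.24×10⁻⁵ M

Precipitation of each salt begins when its ion product equals Ksp.
MgF₂(s) ⇌ Mg²⁺(aq) + 2 F⁻(aq)
Ksp = [Mg²⁺][F⁻]^2 = [F⁻]^2(0.253)
[F⁻]^2 = 1.27×10⁻¹⁰ / (0.253) = 5.02×10⁻¹⁰
[F⁻] = 2.24×10⁻⁵ mol/L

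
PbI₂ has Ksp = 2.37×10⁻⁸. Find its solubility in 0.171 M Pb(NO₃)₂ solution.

1.86×10⁻⁴ M

PbI₂(s) ⇌ Pb²⁺(aq) + 2 I⁻(aq)
Let s be the solubility of PbI₂ here. The common ion gives [Pb²⁺] ≈ 0.171 M, and [I⁻] = 2s.
Ksp = [Pb²⁺][I⁻]^2 = (0.171)(2s)^2
(2s)^2 = 2.37×10⁻⁸ / (0.171) = 1.39×10⁻⁷
s = 1.86×10⁻⁴ M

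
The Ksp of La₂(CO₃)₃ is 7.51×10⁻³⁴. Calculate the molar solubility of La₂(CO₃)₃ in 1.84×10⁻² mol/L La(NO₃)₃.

4.35×10⁻¹¹ M

La₂(CO₃)₃(s) ⇌ 2 La³⁺(aq) + 3 CO₃²⁻(aq)
The solution already contains La³⁺ at 1.84×10⁻² mol/L. Let s be the molar solubility of La₂(CO₃)₃.
[La³⁺] ≈ 1.84×10⁻² mol/L (common ion dominates); [CO₃²⁻] = 3s.
Ksp = [La³⁺]^2[CO₃²⁻]^3 = (1.84×10⁻²)^2(3s)^3
(3s)^3 = 7.51×10⁻³⁴ / (1.84×10⁻²)^2 = 2.22×10⁻³⁰
s = 4.35×10⁻¹¹ mol/L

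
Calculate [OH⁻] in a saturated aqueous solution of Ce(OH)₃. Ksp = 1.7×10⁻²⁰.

1.5×10⁻⁵ M

Ce(OH)₃(s) ⇌ Ce³⁺(aq) + 3 OH⁻(aq)
For each mole of Ce(OH)₃ that dissolves per liter, [Ce³⁺] = s and [OH⁻] = 3s; let s denote this solubility.
Ksp = [Ce³⁺][OH⁻]^3 = s · (3s)^3 = 27s^4 = 1.7×10⁻²⁰
s = 5.0×10⁻⁶ M
[OH⁻] = 3s = 1.5×10⁻⁵ M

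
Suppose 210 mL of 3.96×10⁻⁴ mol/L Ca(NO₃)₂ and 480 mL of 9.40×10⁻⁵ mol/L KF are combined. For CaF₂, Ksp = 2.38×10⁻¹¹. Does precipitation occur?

After mixing, V = 210 mL + 480 mL = 690 mL.
[Ca²⁺] = (3.96×10⁻⁴)(210)/690 = 1.21×10⁻⁴ mol/L
[F⁻] = (9.40×10⁻⁵)(480)/690 = 6.54×10⁻⁵ mol/L
Q = [Ca²⁺][F⁻]^2 = 5.15×10⁻¹³
Q < Ksp (5.15×10⁻¹³ vs 2.38×10⁻¹¹); the solution remains unsaturated and no precipitate forms.

No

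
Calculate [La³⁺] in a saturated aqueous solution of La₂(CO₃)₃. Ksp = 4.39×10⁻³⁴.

1.67×10⁻⁷ M

La₂(CO₃)₃(s) ⇌ 2 La³⁺(aq) + 3 CO₃²⁻(aq)
For each mole of La₂(CO₃)₃ that dissolves per liter, [La³⁺] = 2s and [CO₃²⁻] = 3s; let s denote this solubility.
Ksp = [La³⁺]^2[CO₃²⁻]^3 = (2s)^2 · (3s)^3 = 108s^5 = 4.39×10⁻³⁴
s = 8.35×10⁻⁸ mol/L
[La³⁺] = 2s = 1.67×10⁻⁷ mol/L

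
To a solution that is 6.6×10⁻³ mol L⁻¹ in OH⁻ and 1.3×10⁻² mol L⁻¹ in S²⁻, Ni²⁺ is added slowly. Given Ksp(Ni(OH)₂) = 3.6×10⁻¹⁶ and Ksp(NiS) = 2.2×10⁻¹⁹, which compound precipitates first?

Each salt precipitates once Q = Ksp for that salt.
For Ni(OH)₂: [Ni²⁺] = (Ksp/[OH⁻]^2) = 8.3×10⁻¹² mol L⁻¹
For NiS: [Ni²⁺] = (Ksp/[S²⁻]) = 1.7×10⁻¹⁷ mol L⁻¹
The smaller threshold [Ni²⁺] is reached first, so NiS precipitates first.

NiS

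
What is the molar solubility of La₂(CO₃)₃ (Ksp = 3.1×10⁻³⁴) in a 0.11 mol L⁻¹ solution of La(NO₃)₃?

9.8×10⁻¹² M

La₂(CO₃)₃(s) ⇌ 2 La³⁺(aq) + 3 CO₃²⁻(aq)
Let s be the solubility of La₂(CO₃)₃ here. The common ion gives [La³⁺] ≈ 0.11 mol L⁻¹, and [CO₃²⁻] = 3s.
Ksp = [La³⁺]^2[CO₃²⁻]^3 = (0.11)^2(3s)^3
(3s)^3 = 3.1×10⁻³⁴ / (0.11)^2 = 2.6×10⁻³²
s = 9.8×10⁻¹² mol L⁻¹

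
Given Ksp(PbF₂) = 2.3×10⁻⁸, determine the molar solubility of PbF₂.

PbF₂(s) ⇌ Pb²⁺(aq) + 2 F⁻(aq)
Let s be the molar solubility. Then [Pb²⁺] = s and [F⁻] = 2s.
Ksp = [Pb²⁺][F⁻]^2 = s · (2s)^2 = 4s^3
4s^3 = 2.3×10⁻⁸  ⇒  s^3 = 5.8×10⁻⁹
s = 1.8×10⁻³ M

1.8×10⁻³ M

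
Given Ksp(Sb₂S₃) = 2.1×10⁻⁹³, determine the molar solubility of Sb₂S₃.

1.1×10⁻¹⁹ M

Sb₂S₃(s) ⇌ 2 Sb³⁺(aq) + 3 S²⁻(aq)
If s mol/L of Sb₂S₃ dissolves, [Sb³⁺] = 2s and [S²⁻] = 3s.
Ksp = [Sb³⁺]^2[S²⁻]^3 = (2s)^2 · (3s)^3 = 108s^5
108s^5 = 2.1×10⁻⁹³  ⇒  s^5 = 1.9×10⁻⁹⁵
s = 1.1×10⁻¹⁹ mol L⁻¹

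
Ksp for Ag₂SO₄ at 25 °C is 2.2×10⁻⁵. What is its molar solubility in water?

1.8×10⁻² M

Ag₂SO₄(s) ⇌ 2 Ag⁺(aq) + SO₄²⁻(aq)
If s mol/L of Ag₂SO₄ dissolves, [Ag⁺] = 2s and [SO₄²⁻] = s.
Ksp = [Ag⁺]^2[SO₄²⁻] = (2s)^2 · s = 4s^3
4s^3 = 2.2×10⁻⁵  ⇒  s^3 = 5.5×10⁻⁶
Taking the 3rd root, s = 1.8×10⁻² mol L⁻¹.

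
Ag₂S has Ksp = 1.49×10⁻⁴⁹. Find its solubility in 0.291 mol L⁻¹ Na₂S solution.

Ag₂S(s) ⇌ 2 Ag⁺(aq) + S²⁻(aq)
With S²⁻ already at 0.291 mol L⁻¹ and s small, take [S²⁻] ≈ 0.291 mol L⁻¹ and [Ag⁺] = 2s.
Ksp = [Ag⁺]^2[S²⁻] = (2s)^2(0.291)
(2s)^2 = 1.49×10⁻⁴⁹ / (0.291) = 5.12×10⁻⁴⁹
s = 3.58×10⁻²⁵ mol L⁻¹

3.58×10⁻²⁵ M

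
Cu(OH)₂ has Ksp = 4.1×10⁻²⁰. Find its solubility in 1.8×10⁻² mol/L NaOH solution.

Cu(OH)₂(s) ⇌ Cu²⁺(aq) + 2 OH⁻(aq)
With OH⁻ already at 1.8×10⁻² mol/L and s small, take [OH⁻] ≈ 1.8×10⁻² mol/L and [Cu²⁺] = s.
Ksp = [Cu²⁺][OH⁻]^2 = s(1.8×10⁻²)^2
s = 4.1×10⁻²⁰ / (1.8×10⁻²)^2 = 1.3×10⁻¹⁶
s = 1.3×10⁻¹⁶ mol/L

1.3×10⁻¹⁶ M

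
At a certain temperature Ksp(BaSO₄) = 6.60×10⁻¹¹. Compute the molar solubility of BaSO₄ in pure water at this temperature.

BaSO₄(s) ⇌ Ba²⁺(aq) + SO₄²⁻(aq)
For each mole of BaSO₄ that dissolves per liter, [Ba²⁺] = s and [SO₄²⁻] = s; let s denote this solubility.
Ksp = [Ba²⁺][SO₄²⁻] = s · s = s^2
s^2 = 6.60×10⁻¹¹
s = (6.60×10⁻¹¹)^(1/2) = 8.12×10⁻⁶ mol/L

8.12×10⁻⁶ M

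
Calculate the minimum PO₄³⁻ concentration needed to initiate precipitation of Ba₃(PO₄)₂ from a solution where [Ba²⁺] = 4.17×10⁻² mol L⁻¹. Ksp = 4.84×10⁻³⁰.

2.58×10⁻¹³ M

Precipitation begins when Q = Ksp.
Ba₃(PO₄)₂(s) ⇌ 3 Ba²⁺(aq) + 2 PO₄³⁻(aq)
Ksp = [Ba²⁺]^3[PO₄³⁻]^2 = [PO₄³⁻]^2(4.17×10⁻²)^3
[PO₄³⁻]^2 = 4.84×10⁻³⁰ / (4.17×10⁻²)^3 = 6.67×10⁻²⁶
[PO₄³⁻] = 2.58×10⁻¹³ mol L⁻¹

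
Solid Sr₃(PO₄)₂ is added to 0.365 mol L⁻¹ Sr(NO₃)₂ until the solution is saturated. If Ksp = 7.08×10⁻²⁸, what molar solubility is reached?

6.03×10⁻¹⁴ M

Sr₃(PO₄)₂(s) ⇌ 3 Sr²⁺(aq) + 2 PO₄³⁻(aq)
The solution already contains Sr²⁺ at 0.365 mol L⁻¹. Let s be the molar solubility of Sr₃(PO₄)₂.
[Sr²⁺] ≈ 0.365 mol L⁻¹ (common ion dominates); [PO₄³⁻] = 2s.
Ksp = [Sr²⁺]^3[PO₄³⁻]^2 = (0.365)^3(2s)^2
(2s)^2 = 7.08×10⁻²⁸ / (0.365)^3 = 1.46×10⁻²⁶
s = 6.03×10⁻¹⁴ mol L⁻¹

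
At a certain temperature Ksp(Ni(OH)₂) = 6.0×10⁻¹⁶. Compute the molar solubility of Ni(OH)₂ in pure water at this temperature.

5.3×10⁻⁶ M

Ni(OH)₂(s) ⇌ Ni²⁺(aq) + 2 OH⁻(aq)
If s mol/L of Ni(OH)₂ dissolves, [Ni²⁺] = s and [OH⁻] = 2s.
Ksp = [Ni²⁺][OH⁻]^2 = s · (2s)^2 = 4s^3
4s^3 = 6.0×10⁻¹⁶  ⇒  s^3 = 1.5×10⁻¹⁶
s = 5.3×10⁻⁶ mol L⁻¹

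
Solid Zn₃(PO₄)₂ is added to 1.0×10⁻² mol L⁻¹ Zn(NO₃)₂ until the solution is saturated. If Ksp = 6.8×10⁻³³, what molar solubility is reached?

4.1×10⁻¹⁴ M

Zn₃(PO₄)₂(s) ⇌ 3 Zn²⁺(aq) + 2 PO₄³⁻(aq)
Zn²⁺ is already present at 1.0×10⁻² mol L⁻¹. If s mol/L of Zn₃(PO₄)₂ dissolves, [PO₄³⁻] = 2s while [Zn²⁺] ≈ 1.0×10⁻² mol L⁻¹.
Ksp = [Zn²⁺]^3[PO₄³⁻]^2 = (1.0×10⁻²)^3(2s)^2
(2s)^2 = 6.8×10⁻³³ / (1.0×10⁻²)^3 = 6.8×10⁻²⁷
s = 4.1×10⁻¹⁴ mol L⁻¹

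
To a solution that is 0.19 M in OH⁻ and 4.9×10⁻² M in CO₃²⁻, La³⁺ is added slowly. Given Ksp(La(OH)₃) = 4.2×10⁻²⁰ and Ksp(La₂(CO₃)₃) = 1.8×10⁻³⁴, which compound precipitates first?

The threshold for precipitation is Q = Ksp.
For La(OH)₃: [La³⁺] = (Ksp/[OH⁻]^3) = 6.1×10⁻¹⁸ M
For La₂(CO₃)₃: [La³⁺] = (Ksp/[CO₃²⁻]^3)^(1/2) = 1.2×10⁻¹⁵ M
The smaller threshold [La³⁺] is reached first, so La(OH)₃ precipitates first.

La(OH)₃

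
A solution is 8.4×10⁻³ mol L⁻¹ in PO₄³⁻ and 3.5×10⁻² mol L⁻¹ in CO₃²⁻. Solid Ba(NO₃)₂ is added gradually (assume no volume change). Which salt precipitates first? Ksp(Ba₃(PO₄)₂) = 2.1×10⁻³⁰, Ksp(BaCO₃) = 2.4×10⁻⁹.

Ba₃(PO₄)₂

Precipitation of each salt begins when its ion product equals Ksp.
For Ba₃(PO₄)₂: [Ba²⁺] = (Ksp/[PO₄³⁻]^2)^(1/3) = 3.1×10⁻⁹ mol L⁻¹
For BaCO₃: [Ba²⁺] = (Ksp/[CO₃²⁻]) = 6.9×10⁻⁸ mol L⁻¹
Since Ba₃(PO₄)₂ needs less Ba²⁺ to reach saturation, it precipitates first.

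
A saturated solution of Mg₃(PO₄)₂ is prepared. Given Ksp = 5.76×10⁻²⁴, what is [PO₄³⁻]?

1.76×10⁻⁵ M

Mg₃(PO₄)₂(s) ⇌ 3 Mg²⁺(aq) + 2 PO₄³⁻(aq)
For each mole of Mg₃(PO₄)₂ that dissolves per liter, [Mg²⁺] = 3s and [PO₄³⁻] = 2s; let s denote this solubility.
Ksp = [Mg²⁺]^3[PO₄³⁻]^2 = (3s)^3 · (2s)^2 = 108s^5 = 5.76×10⁻²⁴
s = 8.82×10⁻⁶ mol L⁻¹
[PO₄³⁻] = 2s = 1.76×10⁻⁵ mol L⁻¹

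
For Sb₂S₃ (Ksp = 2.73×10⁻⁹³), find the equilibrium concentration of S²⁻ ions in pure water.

3.61×10⁻¹⁹ M

Sb₂S₃(s) ⇌ 2 Sb³⁺(aq) + 3 S²⁻(aq)
Call the molar solubility s, so that [Sb³⁺] = 2s and [S²⁻] = 3s.
Ksp = [Sb³⁺]^2[S²⁻]^3 = (2s)^2 · (3s)^3 = 108s^5 = 2.73×10⁻⁹³
s = 1.20×10⁻¹⁹ mol/L
[S²⁻] = 3s = 3.61×10⁻¹⁹ mol/L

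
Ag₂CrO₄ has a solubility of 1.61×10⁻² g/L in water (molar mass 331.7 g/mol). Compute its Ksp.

Ksp = 4.57×10⁻¹³

s = (1.61×10⁻² g L⁻¹)/(331.7 g mol⁻¹) = 4.8538×10⁻⁵ M
Ag₂CrO₄(s) ⇌ 2 Ag⁺(aq) + CrO₄²⁻(aq)
Let s be the molar solubility. Then [Ag⁺] = 2s and [CrO₄²⁻] = s.
Ksp = [Ag⁺]^2[CrO₄²⁻] = (2s)^2 · s = 4s^3
Ksp = 4 × (4.8538×10⁻⁵)^3 = 4.57×10⁻¹³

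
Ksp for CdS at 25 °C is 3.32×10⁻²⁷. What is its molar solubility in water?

5.76×10⁻¹⁴ M

CdS(s) ⇌ Cd²⁺(aq) + S²⁻(aq)
If s mol/L of CdS dissolves, [Cd²⁺] = s and [S²⁻] = s.
Ksp = [Cd²⁺][S²⁻] = s · s = s^2
s^2 = 3.32×10⁻²⁷
s = (3.32×10⁻²⁷)^(1/2) = 5.76×10⁻¹⁴ mol/L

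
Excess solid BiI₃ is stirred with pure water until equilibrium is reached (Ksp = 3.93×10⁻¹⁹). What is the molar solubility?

BiI₃(s) ⇌ Bi³⁺(aq) + 3 I⁻(aq)
Let s be the molar solubility. Then [Bi³⁺] = s and [I⁻] = 3s.
Ksp = [Bi³⁺][I⁻]^3 = s · (3s)^3 = 27s^4
27s^4 = 3.93×10⁻¹⁹  ⇒  s^4 = 1.46×10⁻²⁰
s = 1.10×10⁻⁵ M

1.10×10⁻⁵ M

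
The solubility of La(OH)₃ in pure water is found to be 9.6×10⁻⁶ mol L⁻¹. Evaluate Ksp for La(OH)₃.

Ksp = 2.3×10⁻¹⁹

La(OH)₃(s) ⇌ La³⁺(aq) + 3 OH⁻(aq)
If s mol/L of La(OH)₃ dissolves, [La³⁺] = s and [OH⁻] = 3s.
Ksp = [La³⁺][OH⁻]^3 = s · (3s)^3 = 27s^4
Ksp = 27 × (9.6×10⁻⁶)^4 = 2.3×10⁻¹⁹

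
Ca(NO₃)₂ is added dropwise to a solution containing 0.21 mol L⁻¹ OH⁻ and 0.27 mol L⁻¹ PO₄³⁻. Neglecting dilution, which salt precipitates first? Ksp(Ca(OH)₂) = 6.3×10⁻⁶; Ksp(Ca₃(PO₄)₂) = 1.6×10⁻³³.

Ca₃(PO₄)₂

Precipitation of each salt begins when its ion product equals Ksp.
For Ca(OH)₂: [Ca²⁺] = (Ksp/[OH⁻]^2) = 1.4×10⁻⁴ mol L⁻¹
For Ca₃(PO₄)₂: [Ca²⁺] = (Ksp/[PO₄³⁻]^2)^(1/3) = 2.8×10⁻¹¹ mol L⁻¹
Ca₃(PO₄)₂ requires the lower [Ca²⁺], so it precipitates first.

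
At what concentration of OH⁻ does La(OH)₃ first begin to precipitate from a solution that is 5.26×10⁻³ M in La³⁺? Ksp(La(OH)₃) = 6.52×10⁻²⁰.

2.31×10⁻⁶ M

A salt starts to precipitate once the ion product Q reaches its Ksp.
La(OH)₃(s) ⇌ La³⁺(aq) + 3 OH⁻(aq)
Ksp = [La³⁺][OH⁻]^3 = [OH⁻]^3(5.26×10⁻³)
[OH⁻]^3 = 6.52×10⁻²⁰ / (5.26×10⁻³) = 1.24×10⁻¹⁷
[OH⁻] = 2.31×10⁻⁶ M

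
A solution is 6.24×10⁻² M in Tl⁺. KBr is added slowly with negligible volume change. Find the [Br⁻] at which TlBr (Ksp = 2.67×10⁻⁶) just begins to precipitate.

4.28×10⁻⁵ M

The threshold for precipitation is Q = Ksp.
TlBr(s) ⇌ Tl⁺(aq) + Br⁻(aq)
Ksp = [Tl⁺][Br⁻] = [Br⁻](6.24×10⁻²)
[Br⁻] = 2.67×10⁻⁶ / (6.24×10⁻²) = 4.28×10⁻⁵
[Br⁻] = 4.28×10⁻⁵ M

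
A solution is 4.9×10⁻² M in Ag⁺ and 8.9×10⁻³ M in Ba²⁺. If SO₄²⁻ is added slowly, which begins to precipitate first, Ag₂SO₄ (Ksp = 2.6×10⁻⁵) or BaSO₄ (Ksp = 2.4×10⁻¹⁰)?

The threshold for precipitation is Q = Ksp.
For Ag₂SO₄: [SO₄²⁻] = (Ksp/[Ag⁺]^2) = 1.1×10⁻² M
For BaSO₄: [SO₄²⁻] = (Ksp/[Ba²⁺]) = 2.7×10⁻⁸ M
The smaller threshold [SO₄²⁻] is reached first, so BaSO₄ precipitates first.

BaSO₄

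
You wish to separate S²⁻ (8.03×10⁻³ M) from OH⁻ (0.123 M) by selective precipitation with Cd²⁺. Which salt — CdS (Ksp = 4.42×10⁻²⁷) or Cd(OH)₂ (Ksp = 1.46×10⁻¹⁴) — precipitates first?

CdS

Each salt precipitates once Q = Ksp for that salt.
For CdS: [Cd²⁺] = (Ksp/[S²⁻]) = 5.50×10⁻²⁵ M
For Cd(OH)₂: [Cd²⁺] = (Ksp/[OH⁻]^2) = 9.65×10⁻¹³ M
Since CdS needs less Cd²⁺ to reach saturation, it precipitates first.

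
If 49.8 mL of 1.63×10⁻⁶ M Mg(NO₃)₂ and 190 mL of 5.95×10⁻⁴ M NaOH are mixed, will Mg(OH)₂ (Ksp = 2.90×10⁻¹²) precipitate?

No

The combined volume is 239.8 mL.
[Mg²⁺] = (1.63×10⁻⁶)(49.8)/239.8 = 3.39×10⁻⁷ M
[OH⁻] = (5.95×10⁻⁴)(190)/239.8 = 4.71×10⁻⁴ M
Q = [Mg²⁺][OH⁻]^2 = 7.52×10⁻¹⁴
Q < Ksp (7.52×10⁻¹⁴ vs 2.90×10⁻¹²); the solution remains unsaturated and no precipitate forms.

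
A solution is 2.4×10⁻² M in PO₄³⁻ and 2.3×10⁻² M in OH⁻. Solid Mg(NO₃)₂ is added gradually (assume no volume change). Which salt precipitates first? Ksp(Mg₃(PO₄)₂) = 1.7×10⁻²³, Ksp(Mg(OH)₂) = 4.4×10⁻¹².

The threshold for precipitation is Q = Ksp.
For Mg₃(PO₄)₂: [Mg²⁺] = (Ksp/[PO₄³⁻]^2)^(1/3) = 3.1×10⁻⁷ M
For Mg(OH)₂: [Mg²⁺] = (Ksp/[OH⁻]^2) = 8.3×10⁻⁹ M
Mg(OH)₂ requires the lower [Mg²⁺], so it precipitates first.

Mg(OH)₂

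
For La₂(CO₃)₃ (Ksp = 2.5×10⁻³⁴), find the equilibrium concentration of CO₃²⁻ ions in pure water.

2.2×10⁻⁷ M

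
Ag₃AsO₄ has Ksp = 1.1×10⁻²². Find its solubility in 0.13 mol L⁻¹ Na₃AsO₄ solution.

3.2×10⁻⁸ M

Ag₃AsO₄(s) ⇌ 3 Ag⁺(aq) + AsO₄³⁻(aq)
With AsO₄³⁻ already at 0.13 mol L⁻¹ and s small, take [AsO₄³⁻] ≈ 0.13 mol L⁻¹ and [Ag⁺] = 3s.
Ksp = [Ag⁺]^3[AsO₄³⁻] = (3s)^3(0.13)
(3s)^3 = 1.1×10⁻²² / (0.13) = 8.5×10⁻²²
s = 3.2×10⁻⁸ mol L⁻¹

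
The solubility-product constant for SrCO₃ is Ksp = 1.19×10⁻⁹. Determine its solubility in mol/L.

SrCO₃(s) ⇌ Sr²⁺(aq) + CO₃²⁻(aq)
For each mole of SrCO₃ that dissolves per liter, [Sr²⁺] = s and [CO₃²⁻] = s; let s denote this solubility.
Ksp = [Sr²⁺][CO₃²⁻] = s · s = s^2
s^2 = 1.19×10⁻⁹
s = 3.45×10⁻⁵ mol/L

3.45×10⁻⁵ M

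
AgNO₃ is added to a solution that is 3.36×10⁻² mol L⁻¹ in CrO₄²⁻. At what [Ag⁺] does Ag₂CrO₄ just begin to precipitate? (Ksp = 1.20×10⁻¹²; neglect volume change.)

Each salt precipitates once Q = Ksp for that salt.
Ag₂CrO₄(s) ⇌ 2 Ag⁺(aq) + CrO₄²⁻(aq)
Ksp = [Ag⁺]^2[CrO₄²⁻] = [Ag⁺]^2(3.36×10⁻²)
[Ag⁺]^2 = 1.20×10⁻¹² / (3.36×10⁻²) = 3.57×10⁻¹¹
[Ag⁺] = 5.98×10⁻⁶ mol L⁻¹

5.98×10⁻⁶ M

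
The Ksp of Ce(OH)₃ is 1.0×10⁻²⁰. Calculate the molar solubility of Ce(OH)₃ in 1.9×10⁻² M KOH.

Ce(OH)₃(s) ⇌ Ce³⁺(aq) + 3 OH⁻(aq)
The solution already contains OH⁻ at 1.9×10⁻² M. Let s be the molar solubility of Ce(OH)₃.
[OH⁻] ≈ 1.9×10⁻² M (common ion dominates); [Ce³⁺] = s.
Ksp = [Ce³⁺][OH⁻]^3 = s(1.9×10⁻²)^3
s = 1.0×10⁻²⁰ / (1.9×10⁻²)^3 = 1.5×10⁻¹⁵
s = 1.5×10⁻¹⁵ M

1.5×10⁻¹⁵ M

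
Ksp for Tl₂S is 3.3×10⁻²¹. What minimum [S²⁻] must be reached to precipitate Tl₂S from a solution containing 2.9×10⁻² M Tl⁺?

3.9×10⁻¹⁸ M

A salt starts to precipitate once the ion product Q reaches its Ksp.
Tl₂S(s) ⇌ 2 Tl⁺(aq) + S²⁻(aq)
Ksp = [Tl⁺]^2[S²⁻] = [S²⁻](2.9×10⁻²)^2
[S²⁻] = 3.3×10⁻²¹ / (2.9×10⁻²)^2 = 3.9×10⁻¹⁸
[S²⁻] = 3.9×10⁻¹⁸ M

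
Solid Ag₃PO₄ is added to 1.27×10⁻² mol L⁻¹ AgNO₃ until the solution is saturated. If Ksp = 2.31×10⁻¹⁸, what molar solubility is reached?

1.13×10⁻¹² M

Ag₃PO₄(s) ⇌ 3 Ag⁺(aq) + PO₄³⁻(aq)
Let s be the solubility of Ag₃PO₄ here. The common ion gives [Ag⁺] ≈ 1.27×10⁻² mol L⁻¹, and [PO₄³⁻] = s.
Ksp = [Ag⁺]^3[PO₄³⁻] = (1.27×10⁻²)^3s
s = 2.31×10⁻¹⁸ / (1.27×10⁻²)^3 = 1.13×10⁻¹²
s = 1.13×10⁻¹² mol L⁻¹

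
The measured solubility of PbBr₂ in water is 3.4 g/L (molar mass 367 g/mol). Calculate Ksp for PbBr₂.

Convert to molarity: s = 3.4 / 367 = 9.264×10⁻³ mol/L
PbBr₂(s) ⇌ Pb²⁺(aq) + 2 Br⁻(aq)
If s mol/L of PbBr₂ dissolves, [Pb²⁺] = s and [Br⁻] = 2s.
Ksp = [Pb²⁺][Br⁻]^2 = s · (2s)^2 = 4s^3
Ksp = 4 × (9.264×10⁻³)^3 = 3.2×10⁻⁶

Ksp = 3.2×10⁻⁶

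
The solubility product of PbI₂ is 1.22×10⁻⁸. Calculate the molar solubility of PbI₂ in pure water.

1.45×10⁻³ M

PbI₂(s) ⇌ Pb²⁺(aq) + 2 I⁻(aq)
Call the molar solubility s, so that [Pb²⁺] = s and [I⁻] = 2s.
Ksp = [Pb²⁺][I⁻]^2 = s · (2s)^2 = 4s^3
4s^3 = 1.22×10⁻⁸  ⇒  s^3 = 3.05×10⁻⁹
s = 1.45×10⁻³ mol L⁻¹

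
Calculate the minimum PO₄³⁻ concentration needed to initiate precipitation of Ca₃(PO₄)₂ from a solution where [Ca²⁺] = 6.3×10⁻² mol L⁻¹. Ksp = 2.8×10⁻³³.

3.3×10⁻¹⁵ M

A salt starts to precipitate once the ion product Q reaches its Ksp.
Ca₃(PO₄)₂(s) ⇌ 3 Ca²⁺(aq) + 2 PO₄³⁻(aq)
Ksp = [Ca²⁺]^3[PO₄³⁻]^2 = [PO₄³⁻]^2(6.3×10⁻²)^3
[PO₄³⁻]^2 = 2.8×10⁻³³ / (6.3×10⁻²)^3 = 1.1×10⁻²⁹
[PO₄³⁻] = 3.3×10⁻¹⁵ mol L⁻¹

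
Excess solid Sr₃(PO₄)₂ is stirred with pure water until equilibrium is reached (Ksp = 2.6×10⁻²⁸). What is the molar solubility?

Sr₃(PO₄)₂(s) ⇌ 3 Sr²⁺(aq) + 2 PO₄³⁻(aq)
Let s be the molar solubility. Then [Sr²⁺] = 3s and [PO₄³⁻] = 2s.
Ksp = [Sr²⁺]^3[PO₄³⁻]^2 = (3s)^3 · (2s)^2 = 108s^5
108s^5 = 2.6×10⁻²⁸  ⇒  s^5 = 2.4×10⁻³⁰
s = (2.4×10⁻³⁰)^(1/5) = 1.2×10⁻⁶ mol L⁻¹

1.2×10⁻⁶ M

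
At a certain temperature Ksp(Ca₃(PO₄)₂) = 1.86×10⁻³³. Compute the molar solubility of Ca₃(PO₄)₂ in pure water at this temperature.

Ca₃(PO₄)₂(s) ⇌ 3 Ca²⁺(aq) + 2 PO₄³⁻(aq)
Let s be the molar solubility. Then [Ca²⁺] = 3s and [PO₄³⁻] = 2s.
Ksp = [Ca²⁺]^3[PO₄³⁻]^2 = (3s)^3 · (2s)^2 = 108s^5
108s^5 = 1.86×10⁻³³  ⇒  s^5 = 1.72×10⁻³⁵
s = 1.11×10⁻⁷ mol L⁻¹

1.11×10⁻⁷ M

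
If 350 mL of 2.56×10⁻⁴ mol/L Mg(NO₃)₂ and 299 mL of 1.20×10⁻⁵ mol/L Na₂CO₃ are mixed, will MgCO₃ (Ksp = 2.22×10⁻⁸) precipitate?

No

Total volume after mixing = 350 + 299 = 649 mL.
[Mg²⁺] = (2.56×10⁻⁴)(350)/649 = 1.38×10⁻⁴ mol/L
[CO₃²⁻] = (1.20×10⁻⁵)(299)/649 = 5.53×10⁻⁶ mol/L
Q = [Mg²⁺][CO₃²⁻] = 7.63×10⁻¹⁰
Q = 7.63×10⁻¹⁰ < Ksp = 2.22×10⁻⁸, so the solution is unsaturated and no precipitate forms.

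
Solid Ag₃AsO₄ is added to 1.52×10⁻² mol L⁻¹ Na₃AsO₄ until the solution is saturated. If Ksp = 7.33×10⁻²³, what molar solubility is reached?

5.63×10⁻⁸ M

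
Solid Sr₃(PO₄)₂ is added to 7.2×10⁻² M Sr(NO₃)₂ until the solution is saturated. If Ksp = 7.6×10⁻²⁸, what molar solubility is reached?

Sr₃(PO₄)₂(s) ⇌ 3 Sr²⁺(aq) + 2 PO₄³⁻(aq)
The solution already contains Sr²⁺ at 7.2×10⁻² M. Let s be the molar solubility of Sr₃(PO₄)₂.
[Sr²⁺] ≈ 7.2×10⁻² M (common ion dominates); [PO₄³⁻] = 2s.
Ksp = [Sr²⁺]^3[PO₄³⁻]^2 = (7.2×10⁻²)^3(2s)^2
(2s)^2 = 7.6×10⁻²⁸ / (7.2×10⁻²)^3 = 2.0×10⁻²⁴
s = 7.1×10⁻¹³ M

7.1×10⁻¹³ M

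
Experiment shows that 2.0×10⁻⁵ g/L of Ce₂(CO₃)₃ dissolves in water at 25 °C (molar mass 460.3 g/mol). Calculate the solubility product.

Molar solubility s = (2.0×10⁻⁵ g/L) / (460.3 g/mol) = 4.345×10⁻⁸ mol/L
Ce₂(CO₃)₃(s) ⇌ 2 Ce³⁺(aq) + 3 CO₃²⁻(aq)
With molar solubility s: [Ce³⁺] = 2s, [CO₃²⁻] = 3s.
Ksp = [Ce³⁺]^2[CO₃²⁻]^3 = (2s)^2 · (3s)^3 = 108s^5
Ksp = 108 × (4.345×10⁻⁸)^5 = 1.7×10⁻³⁵

Ksp = 1.7×10⁻³⁵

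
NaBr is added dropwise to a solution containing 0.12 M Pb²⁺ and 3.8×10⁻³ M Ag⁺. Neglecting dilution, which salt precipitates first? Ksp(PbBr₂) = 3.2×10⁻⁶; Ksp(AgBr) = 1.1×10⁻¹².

AgBr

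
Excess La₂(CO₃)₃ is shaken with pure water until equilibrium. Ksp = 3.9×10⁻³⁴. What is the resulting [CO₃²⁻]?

2.4×10⁻⁷ M

La₂(CO₃)₃(s) ⇌ 2 La³⁺(aq) + 3 CO₃²⁻(aq)
With molar solubility s: [La³⁺] = 2s, [CO₃²⁻] = 3s.
Ksp = [La³⁺]^2[CO₃²⁻]^3 = (2s)^2 · (3s)^3 = 108s^5 = 3.9×10⁻³⁴
s = 8.2×10⁻⁸ mol/L
[CO₃²⁻] = 3s = 2.4×10⁻⁷ mol/L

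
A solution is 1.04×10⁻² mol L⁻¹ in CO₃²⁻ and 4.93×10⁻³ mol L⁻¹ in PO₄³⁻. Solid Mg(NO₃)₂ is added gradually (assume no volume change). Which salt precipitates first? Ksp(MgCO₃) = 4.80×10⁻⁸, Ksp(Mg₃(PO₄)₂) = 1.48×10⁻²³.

The threshold for precipitation is Q = Ksp.
For MgCO₃: [Mg²⁺] = (Ksp/[CO₃²⁻]) = 4.62×10⁻⁶ mol L⁻¹
For Mg₃(PO₄)₂: [Mg²⁺] = (Ksp/[PO₄³⁻]^2)^(1/3) = 8.48×10⁻⁷ mol L⁻¹
Since Mg₃(PO₄)₂ needs less Mg²⁺ to reach saturation, it precipitates first.

Mg₃(PO₄)₂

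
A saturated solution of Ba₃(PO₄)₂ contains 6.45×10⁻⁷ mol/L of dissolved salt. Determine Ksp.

Ksp = 1.21×10⁻²⁹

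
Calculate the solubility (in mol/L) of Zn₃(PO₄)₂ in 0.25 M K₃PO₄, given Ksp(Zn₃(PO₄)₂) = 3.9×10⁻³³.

Zn₃(PO₄)₂(s) ⇌ 3 Zn²⁺(aq) + 2 PO₄³⁻(aq)
Let s be the solubility of Zn₃(PO₄)₂ here. The common ion gives [PO₄³⁻] ≈ 0.25 M, and [Zn²⁺] = 3s.
Ksp = [Zn²⁺]^3[PO₄³⁻]^2 = (3s)^3(0.25)^2
(3s)^3 = 3.9×10⁻³³ / (0.25)^2 = 6.2×10⁻³²
s = 1.3×10⁻¹¹ M

1.3×10⁻¹¹ M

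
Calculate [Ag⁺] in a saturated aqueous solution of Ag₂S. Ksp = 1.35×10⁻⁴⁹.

6.46×10⁻¹⁷ M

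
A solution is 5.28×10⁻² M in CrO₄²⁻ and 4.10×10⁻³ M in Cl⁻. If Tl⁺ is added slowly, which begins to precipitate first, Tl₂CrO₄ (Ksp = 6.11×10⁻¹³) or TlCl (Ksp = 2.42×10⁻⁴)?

Tl₂CrO₄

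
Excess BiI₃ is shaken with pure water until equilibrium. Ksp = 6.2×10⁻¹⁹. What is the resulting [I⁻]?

3.7×10⁻⁵ M

BiI₃(s) ⇌ Bi³⁺(aq) + 3 I⁻(aq)
Call the molar solubility s, so that [Bi³⁺] = s and [I⁻] = 3s.
Ksp = [Bi³⁺][I⁻]^3 = s · (3s)^3 = 27s^4 = 6.2×10⁻¹⁹
s = 1.2×10⁻⁵ M
[I⁻] = 3s = 3.7×10⁻⁵ M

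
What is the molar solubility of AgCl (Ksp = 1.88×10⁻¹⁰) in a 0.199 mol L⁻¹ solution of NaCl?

9.45×10⁻¹⁰ M

AgCl(s) ⇌ Ag⁺(aq) + Cl⁻(aq)
Let s be the solubility of AgCl here. The common ion gives [Cl⁻] ≈ 0.199 mol L⁻¹, and [Ag⁺] = s.
Ksp = [Ag⁺][Cl⁻] = s(0.199)
s = 1.88×10⁻¹⁰ / (0.199) = 9.45×10⁻¹⁰
s = 9.45×10⁻¹⁰ mol L⁻¹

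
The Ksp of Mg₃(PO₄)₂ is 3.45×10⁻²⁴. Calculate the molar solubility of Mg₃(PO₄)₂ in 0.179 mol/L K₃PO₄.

1.59×10⁻⁸ M

Mg₃(PO₄)₂(s) ⇌ 3 Mg²⁺(aq) + 2 PO₄³⁻(aq)
With PO₄³⁻ already at 0.179 mol/L and s small, take [PO₄³⁻] ≈ 0.179 mol/L and [Mg²⁺] = 3s.
Ksp = [Mg²⁺]^3[PO₄³⁻]^2 = (3s)^3(0.179)^2
(3s)^3 = 3.45×10⁻²⁴ / (0.179)^2 = 1.08×10⁻²²
s = 1.59×10⁻⁸ mol/L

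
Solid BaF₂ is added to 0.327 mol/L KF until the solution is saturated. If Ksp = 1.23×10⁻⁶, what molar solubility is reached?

1.15×10⁻⁵ M

BaF₂(s) ⇌ Ba²⁺(aq) + 2 F⁻(aq)
F⁻ is already present at 0.327 mol/L. If s mol/L of BaF₂ dissolves, [Ba²⁺] = s while [F⁻] ≈ 0.327 mol/L.
Ksp = [Ba²⁺][F⁻]^2 = s(0.327)^2
s = 1.23×10⁻⁶ / (0.327)^2 = 1.15×10⁻⁵
s = 1.15×10⁻⁵ mol/L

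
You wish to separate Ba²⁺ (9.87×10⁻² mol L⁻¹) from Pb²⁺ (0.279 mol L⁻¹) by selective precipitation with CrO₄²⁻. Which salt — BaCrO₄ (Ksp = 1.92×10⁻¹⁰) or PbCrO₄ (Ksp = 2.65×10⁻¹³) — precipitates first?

PbCrO₄

Precipitation begins when Q = Ksp.
For BaCrO₄: [CrO₄²⁻] = (Ksp/[Ba²⁺]) = 1.95×10⁻⁹ mol L⁻¹
For PbCrO₄: [CrO₄²⁻] = (Ksp/[Pb²⁺]) = 9.50×10⁻¹³ mol L⁻¹
The smaller threshold [CrO₄²⁻] is reached first, so PbCrO₄ precipitates first.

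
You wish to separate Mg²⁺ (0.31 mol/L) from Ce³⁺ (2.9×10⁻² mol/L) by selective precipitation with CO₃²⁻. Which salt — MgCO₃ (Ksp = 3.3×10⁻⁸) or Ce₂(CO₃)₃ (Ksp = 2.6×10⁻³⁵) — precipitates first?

Precipitation of each salt begins when its ion product equals Ksp.
For MgCO₃: [CO₃²⁻] = (Ksp/[Mg²⁺]) = 1.1×10⁻⁷ mol/L
For Ce₂(CO₃)₃: [CO₃²⁻] = (Ksp/[Ce³⁺]^2)^(1/3) = 3.1×10⁻¹¹ mol/L
Ce₂(CO₃)₃ requires the lower [CO₃²⁻], so it precipitates first.

Ce₂(CO₃)₃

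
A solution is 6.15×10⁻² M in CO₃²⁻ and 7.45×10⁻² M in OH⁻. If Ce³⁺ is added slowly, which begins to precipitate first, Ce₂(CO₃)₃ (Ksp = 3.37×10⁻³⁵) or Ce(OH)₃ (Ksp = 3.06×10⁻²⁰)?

Precipitation of each salt begins when its ion product equals Ksp.
For Ce₂(CO₃)₃: [Ce³⁺] = (Ksp/[CO₃²⁻]^3)^(1/2) = 3.81×10⁻¹⁶ M
For Ce(OH)₃: [Ce³⁺] = (Ksp/[OH⁻]^3) = 7.40×10⁻¹⁷ M
The smaller threshold [Ce³⁺] is reached first, so Ce(OH)₃ precipitates first.

Ce(OH)₃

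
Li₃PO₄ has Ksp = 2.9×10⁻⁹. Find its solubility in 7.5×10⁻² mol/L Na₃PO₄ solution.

1.1×10⁻³ M

Li₃PO₄(s) ⇌ 3 Li⁺(aq) + PO₄³⁻(aq)
The solution already contains PO₄³⁻ at 7.5×10⁻² mol/L. Let s be the molar solubility of Li₃PO₄.
[PO₄³⁻] ≈ 7.5×10⁻² mol/L (common ion dominates); [Li⁺] = 3s.
Ksp = [Li⁺]^3[PO₄³⁻] = (3s)^3(7.5×10⁻²)
(3s)^3 = 2.9×10⁻⁹ / (7.5×10⁻²) = 3.9×10⁻⁸
s = 1.1×10⁻³ mol/L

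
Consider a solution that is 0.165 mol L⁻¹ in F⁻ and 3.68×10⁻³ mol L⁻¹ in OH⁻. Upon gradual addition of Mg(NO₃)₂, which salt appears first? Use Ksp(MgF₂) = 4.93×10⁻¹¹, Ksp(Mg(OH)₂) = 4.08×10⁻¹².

Precipitation begins when Q = Ksp.
For MgF₂: [Mg²⁺] = (Ksp/[F⁻]^2) = 1.81×10⁻⁹ mol L⁻¹
For Mg(OH)₂: [Mg²⁺] = (Ksp/[OH⁻]^2) = 3.01×10⁻⁷ mol L⁻¹
The smaller threshold [Mg²⁺] is reached first, so MgF₂ precipitates first.

MgF₂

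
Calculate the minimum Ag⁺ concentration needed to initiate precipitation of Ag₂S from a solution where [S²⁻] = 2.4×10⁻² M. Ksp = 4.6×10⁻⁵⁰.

1.4×10⁻²⁴ M

Precipitation begins when Q = Ksp.
Ag₂S(s) ⇌ 2 Ag⁺(aq) + S²⁻(aq)
Ksp = [Ag⁺]^2[S²⁻] = [Ag⁺]^2(2.4×10⁻²)
[Ag⁺]^2 = 4.6×10⁻⁵⁰ / (2.4×10⁻²) = 1.9×10⁻⁴⁸
[Ag⁺] = 1.4×10⁻²⁴ M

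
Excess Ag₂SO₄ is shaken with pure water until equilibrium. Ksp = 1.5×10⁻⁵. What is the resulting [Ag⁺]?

3.1×10⁻² M

Ag₂SO₄(s) ⇌ 2 Ag⁺(aq) + SO₄²⁻(aq)
Let s be the molar solubility. Then [Ag⁺] = 2s and [SO₄²⁻] = s.
Ksp = [Ag⁺]^2[SO₄²⁻] = (2s)^2 · s = 4s^3 = 1.5×10⁻⁵
s = 1.6×10⁻² mol/L
[Ag⁺] = 2s = 3.1×10⁻² mol/L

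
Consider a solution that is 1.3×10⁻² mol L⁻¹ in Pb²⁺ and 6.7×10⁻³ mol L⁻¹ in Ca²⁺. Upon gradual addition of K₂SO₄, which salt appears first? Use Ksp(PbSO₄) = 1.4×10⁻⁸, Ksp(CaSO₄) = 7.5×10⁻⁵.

Precipitation of each salt begins when its ion product equals Ksp.
For PbSO₄: [SO₄²⁻] = (Ksp/[Pb²⁺]) = 1.1×10⁻⁶ mol L⁻¹
For CaSO₄: [SO₄²⁻] = (Ksp/[Ca²⁺]) = 1.1×10⁻² mol L⁻¹
The smaller threshold [SO₄²⁻] is reached first, so PbSO₄ precipitates first.

PbSO₄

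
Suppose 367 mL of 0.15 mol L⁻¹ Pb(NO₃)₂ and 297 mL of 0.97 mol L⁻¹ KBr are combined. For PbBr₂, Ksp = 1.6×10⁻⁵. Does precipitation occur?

Yes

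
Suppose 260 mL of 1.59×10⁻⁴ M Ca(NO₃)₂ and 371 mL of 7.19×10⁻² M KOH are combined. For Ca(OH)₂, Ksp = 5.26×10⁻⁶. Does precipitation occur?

After mixing, V = 260 mL + 371 mL = 631 mL.
[Ca²⁺] = (1.59×10⁻⁴)(260)/631 = 6.55×10⁻⁵ M
[OH⁻] = (7.19×10⁻²)(371)/631 = 4.23×10⁻² M
Q = [Ca²⁺][OH⁻]^2 = 1.17×10⁻⁷
Since Q (1.17×10⁻⁷) is less than Ksp (5.26×10⁻⁶), no Ca(OH)₂ precipitates.

No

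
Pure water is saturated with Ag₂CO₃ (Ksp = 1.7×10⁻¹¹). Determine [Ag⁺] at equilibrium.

Ag₂CO₃(s) ⇌ 2 Ag⁺(aq) + CO₃²⁻(aq)
With molar solubility s: [Ag⁺] = 2s, [CO₃²⁻] = s.
Ksp = [Ag⁺]^2[CO₃²⁻] = (2s)^2 · s = 4s^3 = 1.7×10⁻¹¹
s = 1.6×10⁻⁴ mol L⁻¹
[Ag⁺] = 2s = 3.2×10⁻⁴ mol L⁻¹

3.2×10⁻⁴ M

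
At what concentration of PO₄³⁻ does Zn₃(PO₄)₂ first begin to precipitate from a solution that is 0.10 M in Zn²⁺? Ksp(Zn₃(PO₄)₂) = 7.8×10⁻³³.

2.8×10⁻¹⁵ M

A salt starts to precipitate once the ion product Q reaches its Ksp.
Zn₃(PO₄)₂(s) ⇌ 3 Zn²⁺(aq) + 2 PO₄³⁻(aq)
Ksp = [Zn²⁺]^3[PO₄³⁻]^2 = [PO₄³⁻]^2(0.10)^3
[PO₄³⁻]^2 = 7.8×10⁻³³ / (0.10)^3 = 7.8×10⁻³⁰
[PO₄³⁻] = 2.8×10⁻¹⁵ M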